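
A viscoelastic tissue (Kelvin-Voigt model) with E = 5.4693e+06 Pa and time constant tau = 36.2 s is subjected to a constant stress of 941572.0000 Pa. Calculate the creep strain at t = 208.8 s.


epsilon(t) = (sigma/E) * (1 - exp(-t/tau))
sigma/E = 941572.0000 / 5.4693e+06 = 0.1722
exp(-t/tau) = exp(-208.8 / 36.2) = 0.0031
epsilon = 0.1722 * (1 - 0.0031)
epsilon = 0.1716


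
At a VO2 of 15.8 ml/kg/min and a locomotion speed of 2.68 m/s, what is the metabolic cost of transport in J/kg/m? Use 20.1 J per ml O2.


Power per kg = VO2 * 20.1 / 60
Power per kg = 15.8 * 20.1 / 60 = 5.2930 W/kg
Cost = power_per_kg / speed
Cost = 5.2930 / 2.68
Cost = 1.9750


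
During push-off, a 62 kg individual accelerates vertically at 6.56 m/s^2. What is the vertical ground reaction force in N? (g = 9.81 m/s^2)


GRF = m * (g + a)
GRF = 62 * (9.81 + 6.56)
GRF = 62 * 16.3700
GRF = 1014.9400


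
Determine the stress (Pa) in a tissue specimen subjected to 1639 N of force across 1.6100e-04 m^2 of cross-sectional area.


stress = F / A
stress = 1639 / 1.6100e-04
stress = 1.0180e+07


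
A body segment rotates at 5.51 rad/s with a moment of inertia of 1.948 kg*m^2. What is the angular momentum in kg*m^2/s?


L = I * omega
L = 1.948 * 5.51
L = 10.7335


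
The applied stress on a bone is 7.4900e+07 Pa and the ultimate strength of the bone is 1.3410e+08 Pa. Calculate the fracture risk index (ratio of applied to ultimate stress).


FRI = applied / ultimate
FRI = 7.4900e+07 / 1.3410e+08
FRI = 0.5585


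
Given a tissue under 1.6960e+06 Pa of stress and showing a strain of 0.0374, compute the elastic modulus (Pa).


E = stress / strain
E = 1.6960e+06 / 0.0374
E = 4.5348e+07


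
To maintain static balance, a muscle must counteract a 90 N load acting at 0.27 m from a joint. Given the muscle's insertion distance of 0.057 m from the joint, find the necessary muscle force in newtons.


F_muscle = W * d_load / d_muscle
F_muscle = 90 * 0.27 / 0.057
Numerator = 24.3000
F_muscle = 426.3158


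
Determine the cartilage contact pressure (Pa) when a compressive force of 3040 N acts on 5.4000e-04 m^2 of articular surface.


P = F / A
P = 3040 / 5.4000e-04
P = 5.6296e+06


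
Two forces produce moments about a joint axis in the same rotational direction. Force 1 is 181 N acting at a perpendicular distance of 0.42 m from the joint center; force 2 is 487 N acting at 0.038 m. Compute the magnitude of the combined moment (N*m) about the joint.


M = F1 * d1 + F2 * d2
M = 181 * 0.42 + 487 * 0.038
M = 76.0200 + 18.5060
M = 94.5260


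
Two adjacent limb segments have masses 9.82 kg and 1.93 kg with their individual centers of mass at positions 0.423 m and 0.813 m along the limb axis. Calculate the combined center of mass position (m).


COM = (m1*x1 + m2*x2) / (m1 + m2)
COM = (9.82*0.423 + 1.93*0.813) / (9.82 + 1.93)
Numerator = 5.7229
Denominator = 11.7500
COM = 0.4871


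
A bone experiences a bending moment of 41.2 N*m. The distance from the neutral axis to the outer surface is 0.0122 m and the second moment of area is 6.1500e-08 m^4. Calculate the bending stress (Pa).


sigma = M * c / I
sigma = 41.2 * 0.0122 / 6.1500e-08
M * c = 0.5026
sigma = 8.1730e+06


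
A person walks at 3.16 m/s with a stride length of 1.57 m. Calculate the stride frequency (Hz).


f = v / stride_length
f = 3.16 / 1.57
f = 2.0127


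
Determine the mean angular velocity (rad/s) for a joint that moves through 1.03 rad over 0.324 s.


omega = delta_theta / delta_t
omega = 1.03 / 0.324
omega = 3.1790


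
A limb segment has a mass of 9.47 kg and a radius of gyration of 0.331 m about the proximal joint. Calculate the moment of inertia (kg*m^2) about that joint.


I = m * k^2
I = 9.47 * 0.331^2
k^2 = 0.1096
I = 1.0375


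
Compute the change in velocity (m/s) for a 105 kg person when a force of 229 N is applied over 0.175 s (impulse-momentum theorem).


J = F * dt = 229 * 0.175 = 40.0750 N*s
delta_v = J / m
delta_v = 40.0750 / 105
delta_v = 0.3817


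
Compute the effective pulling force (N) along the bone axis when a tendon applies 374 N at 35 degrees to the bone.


F_eff = F_tendon * cos(theta)
theta = 35 deg = 0.6109 rad
cos(theta) = 0.8192
F_eff = 374 * 0.8192
F_eff = 306.3629


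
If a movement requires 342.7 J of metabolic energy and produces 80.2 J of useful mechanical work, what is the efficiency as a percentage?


eta = (W_mech / E_meta) * 100
eta = (80.2 / 342.7) * 100
ratio = 0.2340
eta = 23.4024


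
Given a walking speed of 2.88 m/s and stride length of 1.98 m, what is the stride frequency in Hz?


f = v / stride_length
f = 2.88 / 1.98
f = 1.4545


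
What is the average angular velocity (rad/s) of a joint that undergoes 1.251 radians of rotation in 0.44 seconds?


omega = delta_theta / delta_t
omega = 1.251 / 0.44
omega = 2.8432


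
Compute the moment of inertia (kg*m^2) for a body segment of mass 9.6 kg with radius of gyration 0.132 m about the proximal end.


I = m * k^2
I = 9.6 * 0.132^2
k^2 = 0.0174
I = 0.1673


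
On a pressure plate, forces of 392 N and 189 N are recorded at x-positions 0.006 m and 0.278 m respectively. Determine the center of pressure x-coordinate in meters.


COP_x = (F1*x1 + F2*x2) / (F1 + F2)
COP_x = (392*0.006 + 189*0.278) / (392 + 189)
Numerator = 54.8940
Denominator = 581
COP_x = 0.0945


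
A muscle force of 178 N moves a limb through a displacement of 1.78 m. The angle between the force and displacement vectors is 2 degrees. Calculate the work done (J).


W = F * d * cos(theta)
theta = 2 deg = 0.0349 rad
cos(theta) = 0.9994
W = 178 * 1.78 * 0.9994
W = 316.6470


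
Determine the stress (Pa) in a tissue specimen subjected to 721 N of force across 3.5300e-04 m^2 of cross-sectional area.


stress = F / A
stress = 721 / 3.5300e-04
stress = 2.0425e+06


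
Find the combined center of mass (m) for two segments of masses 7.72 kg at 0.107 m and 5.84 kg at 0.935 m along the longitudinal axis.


COM = (m1*x1 + m2*x2) / (m1 + m2)
COM = (7.72*0.107 + 5.84*0.935) / (7.72 + 5.84)
Numerator = 6.2864
Denominator = 13.5600
COM = 0.4636


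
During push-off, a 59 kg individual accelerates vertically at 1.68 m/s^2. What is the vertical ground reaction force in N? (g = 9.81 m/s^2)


GRF = m * (g + a)
GRF = 59 * (9.81 + 1.68)
GRF = 59 * 11.4900
GRF = 677.9100


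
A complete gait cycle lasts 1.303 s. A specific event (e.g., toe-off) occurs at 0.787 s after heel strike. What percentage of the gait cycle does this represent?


pct = (event_time / cycle_time) * 100
pct = (0.787 / 1.303) * 100
ratio = 0.6040
pct = 60.3991


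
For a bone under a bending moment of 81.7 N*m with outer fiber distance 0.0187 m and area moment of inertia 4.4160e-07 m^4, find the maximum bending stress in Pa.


sigma = M * c / I
sigma = 81.7 * 0.0187 / 4.4160e-07
M * c = 1.5278
sigma = 3.4597e+06


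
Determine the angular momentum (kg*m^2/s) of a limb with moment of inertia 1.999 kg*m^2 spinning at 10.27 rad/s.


L = I * omega
L = 1.999 * 10.27
L = 20.5297


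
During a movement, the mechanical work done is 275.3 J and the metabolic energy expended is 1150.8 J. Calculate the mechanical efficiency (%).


eta = (W_mech / E_meta) * 100
eta = (275.3 / 1150.8) * 100
ratio = 0.2392
eta = 23.9225


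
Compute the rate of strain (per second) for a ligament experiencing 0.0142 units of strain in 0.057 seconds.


strain_rate = delta_strain / delta_t
strain_rate = 0.0142 / 0.057
strain_rate = 0.2491


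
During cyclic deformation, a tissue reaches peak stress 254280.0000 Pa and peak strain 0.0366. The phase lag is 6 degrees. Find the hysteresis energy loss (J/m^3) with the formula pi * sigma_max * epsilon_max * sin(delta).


E_loss = pi * sigma_max * epsilon_max * sin(delta)
delta = 6 deg = 0.1047 rad
sin(delta) = 0.1045
E_loss = pi * 254280.0000 * 0.0366 * 0.1045
E_loss = 3056.1715


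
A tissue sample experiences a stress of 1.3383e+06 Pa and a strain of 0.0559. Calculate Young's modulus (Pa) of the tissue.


E = stress / strain
E = 1.3383e+06 / 0.0559
E = 2.3941e+07


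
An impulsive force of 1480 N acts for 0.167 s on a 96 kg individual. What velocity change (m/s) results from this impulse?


J = F * dt = 1480 * 0.167 = 247.1600 N*s
delta_v = J / m
delta_v = 247.1600 / 96
delta_v = 2.5746


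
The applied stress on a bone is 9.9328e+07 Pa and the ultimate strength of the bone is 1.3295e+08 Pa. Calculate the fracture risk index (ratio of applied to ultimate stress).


FRI = applied / ultimate
FRI = 9.9328e+07 / 1.3295e+08
FRI = 0.7471


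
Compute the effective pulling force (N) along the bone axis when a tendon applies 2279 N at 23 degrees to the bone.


F_eff = F_tendon * cos(theta)
theta = 23 deg = 0.4014 rad
cos(theta) = 0.9205
F_eff = 2279 * 0.9205
F_eff = 2097.8306


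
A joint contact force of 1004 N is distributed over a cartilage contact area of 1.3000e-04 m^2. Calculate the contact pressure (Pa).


P = F / A
P = 1004 / 1.3000e-04
P = 7.7231e+06


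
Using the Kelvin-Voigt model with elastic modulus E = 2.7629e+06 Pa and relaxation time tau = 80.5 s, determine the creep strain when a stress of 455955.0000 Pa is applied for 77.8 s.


epsilon(t) = (sigma/E) * (1 - exp(-t/tau))
sigma/E = 455955.0000 / 2.7629e+06 = 0.1650
exp(-t/tau) = exp(-77.8 / 80.5) = 0.3804
epsilon = 0.1650 * (1 - 0.3804)
epsilon = 0.1022


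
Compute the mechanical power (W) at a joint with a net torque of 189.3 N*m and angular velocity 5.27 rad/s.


P = M * omega
P = 189.3 * 5.27
P = 997.6110


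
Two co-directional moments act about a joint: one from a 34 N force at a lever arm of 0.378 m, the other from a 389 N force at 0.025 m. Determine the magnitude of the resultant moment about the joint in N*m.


M = F1 * d1 + F2 * d2
M = 34 * 0.378 + 389 * 0.025
M = 12.8520 + 9.7250
M = 22.5770


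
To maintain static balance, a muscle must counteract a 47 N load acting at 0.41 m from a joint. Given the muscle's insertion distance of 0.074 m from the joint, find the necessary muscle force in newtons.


F_muscle = W * d_load / d_muscle
F_muscle = 47 * 0.41 / 0.074
Numerator = 19.2700
F_muscle = 260.4054


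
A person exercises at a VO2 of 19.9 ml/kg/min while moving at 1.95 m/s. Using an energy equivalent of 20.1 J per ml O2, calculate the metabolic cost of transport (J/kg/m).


Power per kg = VO2 * 20.1 / 60
Power per kg = 19.9 * 20.1 / 60 = 6.6665 W/kg
Cost = power_per_kg / speed
Cost = 6.6665 / 1.95
Cost = 3.4187


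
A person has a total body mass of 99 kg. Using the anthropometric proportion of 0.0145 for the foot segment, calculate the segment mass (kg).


m_segment = body_mass * fraction
m_segment = 99 * 0.0145
m_segment = 1.4355


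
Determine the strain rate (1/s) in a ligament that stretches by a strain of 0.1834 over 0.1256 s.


strain_rate = delta_strain / delta_t
strain_rate = 0.1834 / 0.1256
strain_rate = 1.4602


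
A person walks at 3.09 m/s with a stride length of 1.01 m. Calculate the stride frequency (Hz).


f = v / stride_length
f = 3.09 / 1.01
f = 3.0594


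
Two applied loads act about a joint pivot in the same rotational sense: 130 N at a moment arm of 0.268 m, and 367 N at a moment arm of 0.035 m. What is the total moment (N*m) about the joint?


M = F1 * d1 + F2 * d2
M = 130 * 0.268 + 367 * 0.035
M = 34.8400 + 12.8450
M = 47.6850


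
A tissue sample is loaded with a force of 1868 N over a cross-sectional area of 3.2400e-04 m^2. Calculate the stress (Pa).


stress = F / A
stress = 1868 / 3.2400e-04
stress = 5.7654e+06


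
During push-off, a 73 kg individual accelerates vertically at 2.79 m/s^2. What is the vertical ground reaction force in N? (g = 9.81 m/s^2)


GRF = m * (g + a)
GRF = 73 * (9.81 + 2.79)
GRF = 73 * 12.6000
GRF = 919.8000


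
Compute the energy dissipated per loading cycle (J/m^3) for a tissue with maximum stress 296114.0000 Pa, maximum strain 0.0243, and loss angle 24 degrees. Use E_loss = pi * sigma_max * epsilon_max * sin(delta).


E_loss = pi * sigma_max * epsilon_max * sin(delta)
delta = 24 deg = 0.4189 rad
sin(delta) = 0.4067
E_loss = pi * 296114.0000 * 0.0243 * 0.4067
E_loss = 9194.5057


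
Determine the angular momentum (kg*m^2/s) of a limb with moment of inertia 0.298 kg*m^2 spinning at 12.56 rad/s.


L = I * omega
L = 0.298 * 12.56
L = 3.7429


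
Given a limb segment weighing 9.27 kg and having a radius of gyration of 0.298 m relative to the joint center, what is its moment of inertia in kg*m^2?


I = m * k^2
I = 9.27 * 0.298^2
k^2 = 0.0888
I = 0.8232


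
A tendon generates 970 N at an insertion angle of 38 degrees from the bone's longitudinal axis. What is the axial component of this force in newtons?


F_eff = F_tendon * cos(theta)
theta = 38 deg = 0.6632 rad
cos(theta) = 0.7880
F_eff = 970 * 0.7880
F_eff = 764.3704


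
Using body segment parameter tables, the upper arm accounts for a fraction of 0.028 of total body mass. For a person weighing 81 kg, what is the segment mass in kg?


m_segment = body_mass * fraction
m_segment = 81 * 0.028
m_segment = 2.2680


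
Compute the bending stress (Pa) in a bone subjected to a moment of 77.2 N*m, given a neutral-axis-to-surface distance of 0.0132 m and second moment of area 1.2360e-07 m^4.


sigma = M * c / I
sigma = 77.2 * 0.0132 / 1.2360e-07
M * c = 1.0190
sigma = 8.2447e+06


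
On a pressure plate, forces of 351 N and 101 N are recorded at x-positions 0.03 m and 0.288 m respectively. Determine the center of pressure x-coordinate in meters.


COP_x = (F1*x1 + F2*x2) / (F1 + F2)
COP_x = (351*0.03 + 101*0.288) / (351 + 101)
Numerator = 39.6180
Denominator = 452
COP_x = 0.0877


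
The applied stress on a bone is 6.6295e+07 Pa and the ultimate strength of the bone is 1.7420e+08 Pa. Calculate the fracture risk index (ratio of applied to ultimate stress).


FRI = applied / ultimate
FRI = 6.6295e+07 / 1.7420e+08
FRI = 0.3806


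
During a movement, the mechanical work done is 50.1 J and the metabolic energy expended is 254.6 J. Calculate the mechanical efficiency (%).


eta = (W_mech / E_meta) * 100
eta = (50.1 / 254.6) * 100
ratio = 0.1968
eta = 19.6779


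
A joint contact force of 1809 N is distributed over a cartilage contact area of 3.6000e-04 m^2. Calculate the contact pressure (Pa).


P = F / A
P = 1809 / 3.6000e-04
P = 5.0250e+06


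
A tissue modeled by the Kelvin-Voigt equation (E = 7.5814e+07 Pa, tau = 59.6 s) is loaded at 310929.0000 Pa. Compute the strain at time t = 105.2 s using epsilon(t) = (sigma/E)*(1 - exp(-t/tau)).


epsilon(t) = (sigma/E) * (1 - exp(-t/tau))
sigma/E = 310929.0000 / 7.5814e+07 = 0.0041
exp(-t/tau) = exp(-105.2 / 59.6) = 0.1712
epsilon = 0.0041 * (1 - 0.1712)
epsilon = 0.0034


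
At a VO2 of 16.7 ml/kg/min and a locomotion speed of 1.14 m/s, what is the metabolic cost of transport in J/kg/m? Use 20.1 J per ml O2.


Power per kg = VO2 * 20.1 / 60
Power per kg = 16.7 * 20.1 / 60 = 5.5945 W/kg
Cost = power_per_kg / speed
Cost = 5.5945 / 1.14
Cost = 4.9075


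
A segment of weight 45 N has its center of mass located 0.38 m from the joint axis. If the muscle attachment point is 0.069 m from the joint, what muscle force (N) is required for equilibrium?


F_muscle = W * d_load / d_muscle
F_muscle = 45 * 0.38 / 0.069
Numerator = 17.1000
F_muscle = 247.8261


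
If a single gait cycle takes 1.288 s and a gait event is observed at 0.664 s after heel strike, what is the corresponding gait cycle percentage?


pct = (event_time / cycle_time) * 100
pct = (0.664 / 1.288) * 100
ratio = 0.5155
pct = 51.5528


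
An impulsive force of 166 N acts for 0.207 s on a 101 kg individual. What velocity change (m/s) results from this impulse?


J = F * dt = 166 * 0.207 = 34.3620 N*s
delta_v = J / m
delta_v = 34.3620 / 101
delta_v = 0.3402


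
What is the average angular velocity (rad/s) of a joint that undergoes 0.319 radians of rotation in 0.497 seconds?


omega = delta_theta / delta_t
omega = 0.319 / 0.497
omega = 0.6419


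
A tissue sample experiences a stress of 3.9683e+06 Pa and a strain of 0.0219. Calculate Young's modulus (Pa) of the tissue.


E = stress / strain
E = 3.9683e+06 / 0.0219
E = 1.8120e+08


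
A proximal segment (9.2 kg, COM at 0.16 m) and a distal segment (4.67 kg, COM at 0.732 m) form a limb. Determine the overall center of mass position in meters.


COM = (m1*x1 + m2*x2) / (m1 + m2)
COM = (9.2*0.16 + 4.67*0.732) / (9.2 + 4.67)
Numerator = 4.8904
Denominator = 13.8700
COM = 0.3526


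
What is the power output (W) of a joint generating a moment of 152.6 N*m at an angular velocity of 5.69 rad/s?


P = M * omega
P = 152.6 * 5.69
P = 868.2940


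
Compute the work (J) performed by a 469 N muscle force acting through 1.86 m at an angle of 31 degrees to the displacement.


W = F * d * cos(theta)
theta = 31 deg = 0.5411 rad
cos(theta) = 0.8572
W = 469 * 1.86 * 0.8572
W = 747.7413


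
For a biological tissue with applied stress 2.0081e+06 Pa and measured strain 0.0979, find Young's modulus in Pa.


E = stress / strain
E = 2.0081e+06 / 0.0979
E = 2.0512e+07


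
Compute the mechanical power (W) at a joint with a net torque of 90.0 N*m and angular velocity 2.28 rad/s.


P = M * omega
P = 90.0 * 2.28
P = 205.2000


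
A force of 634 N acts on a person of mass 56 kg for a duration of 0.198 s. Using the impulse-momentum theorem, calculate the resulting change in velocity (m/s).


J = F * dt = 634 * 0.198 = 125.5320 N*s
delta_v = J / m
delta_v = 125.5320 / 56
delta_v = 2.2416


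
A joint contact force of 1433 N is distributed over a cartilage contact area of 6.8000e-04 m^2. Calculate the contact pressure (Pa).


P = F / A
P = 1433 / 6.8000e-04
P = 2.1074e+06


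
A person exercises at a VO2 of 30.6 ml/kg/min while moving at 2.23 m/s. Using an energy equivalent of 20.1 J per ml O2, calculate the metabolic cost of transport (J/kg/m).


Power per kg = VO2 * 20.1 / 60
Power per kg = 30.6 * 20.1 / 60 = 10.2510 W/kg
Cost = power_per_kg / speed
Cost = 10.2510 / 2.23
Cost = 4.5969


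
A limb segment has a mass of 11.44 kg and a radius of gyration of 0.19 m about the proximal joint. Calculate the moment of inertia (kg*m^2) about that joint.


I = m * k^2
I = 11.44 * 0.19^2
k^2 = 0.0361
I = 0.4130


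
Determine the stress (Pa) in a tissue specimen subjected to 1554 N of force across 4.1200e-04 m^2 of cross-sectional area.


stress = F / A
stress = 1554 / 4.1200e-04
stress = 3.7718e+06


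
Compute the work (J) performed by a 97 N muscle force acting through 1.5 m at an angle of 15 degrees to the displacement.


W = F * d * cos(theta)
theta = 15 deg = 0.2618 rad
cos(theta) = 0.9659
W = 97 * 1.5 * 0.9659
W = 140.5422


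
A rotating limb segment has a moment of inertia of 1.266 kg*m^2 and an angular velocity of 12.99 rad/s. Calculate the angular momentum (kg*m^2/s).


L = I * omega
L = 1.266 * 12.99
L = 16.4453


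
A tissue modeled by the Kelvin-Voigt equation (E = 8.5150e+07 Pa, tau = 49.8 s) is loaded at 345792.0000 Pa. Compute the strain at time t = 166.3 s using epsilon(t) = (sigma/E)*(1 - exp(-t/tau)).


epsilon(t) = (sigma/E) * (1 - exp(-t/tau))
sigma/E = 345792.0000 / 8.5150e+07 = 0.0041
exp(-t/tau) = exp(-166.3 / 49.8) = 0.0355
epsilon = 0.0041 * (1 - 0.0355)
epsilon = 0.0039


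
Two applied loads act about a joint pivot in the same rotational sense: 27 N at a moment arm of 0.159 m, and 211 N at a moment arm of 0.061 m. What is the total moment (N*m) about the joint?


M = F1 * d1 + F2 * d2
M = 27 * 0.159 + 211 * 0.061
M = 4.2930 + 12.8710
M = 17.1640


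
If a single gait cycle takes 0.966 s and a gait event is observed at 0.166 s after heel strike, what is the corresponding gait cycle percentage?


pct = (event_time / cycle_time) * 100
pct = (0.166 / 0.966) * 100
ratio = 0.1718
pct = 17.1843


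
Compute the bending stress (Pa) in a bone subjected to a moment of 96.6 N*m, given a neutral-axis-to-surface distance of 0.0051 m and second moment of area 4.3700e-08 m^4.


sigma = M * c / I
sigma = 96.6 * 0.0051 / 4.3700e-08
M * c = 0.4927
sigma = 1.1274e+07


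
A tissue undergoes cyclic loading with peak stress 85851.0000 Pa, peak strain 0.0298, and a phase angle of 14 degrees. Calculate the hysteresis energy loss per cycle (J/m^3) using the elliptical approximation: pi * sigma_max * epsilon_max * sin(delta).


E_loss = pi * sigma_max * epsilon_max * sin(delta)
delta = 14 deg = 0.2443 rad
sin(delta) = 0.2419
E_loss = pi * 85851.0000 * 0.0298 * 0.2419
E_loss = 1944.4047


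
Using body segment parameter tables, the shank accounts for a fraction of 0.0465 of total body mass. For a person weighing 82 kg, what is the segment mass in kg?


m_segment = body_mass * fraction
m_segment = 82 * 0.0465
m_segment = 3.8130


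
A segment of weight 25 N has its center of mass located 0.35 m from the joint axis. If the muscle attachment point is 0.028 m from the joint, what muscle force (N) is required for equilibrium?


F_muscle = W * d_load / d_muscle
F_muscle = 25 * 0.35 / 0.028
Numerator = 8.7500
F_muscle = 312.5000


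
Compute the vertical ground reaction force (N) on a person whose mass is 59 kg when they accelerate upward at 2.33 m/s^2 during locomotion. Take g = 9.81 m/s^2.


GRF = m * (g + a)
GRF = 59 * (9.81 + 2.33)
GRF = 59 * 12.1400
GRF = 716.2600


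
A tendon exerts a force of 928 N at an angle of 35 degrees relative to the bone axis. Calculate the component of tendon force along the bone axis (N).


F_eff = F_tendon * cos(theta)
theta = 35 deg = 0.6109 rad
cos(theta) = 0.8192
F_eff = 928 * 0.8192
F_eff = 760.1731


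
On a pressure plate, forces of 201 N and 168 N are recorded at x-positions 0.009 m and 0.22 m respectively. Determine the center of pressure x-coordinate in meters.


COP_x = (F1*x1 + F2*x2) / (F1 + F2)
COP_x = (201*0.009 + 168*0.22) / (201 + 168)
Numerator = 38.7690
Denominator = 369
COP_x = 0.1051


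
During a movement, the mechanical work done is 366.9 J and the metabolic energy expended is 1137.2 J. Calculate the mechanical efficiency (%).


eta = (W_mech / E_meta) * 100
eta = (366.9 / 1137.2) * 100
ratio = 0.3226
eta = 32.2635


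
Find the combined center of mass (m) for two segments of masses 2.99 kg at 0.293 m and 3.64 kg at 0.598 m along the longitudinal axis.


COM = (m1*x1 + m2*x2) / (m1 + m2)
COM = (2.99*0.293 + 3.64*0.598) / (2.99 + 3.64)
Numerator = 3.0528
Denominator = 6.6300
COM = 0.4605


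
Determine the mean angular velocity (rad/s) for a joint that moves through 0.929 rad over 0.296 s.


omega = delta_theta / delta_t
omega = 0.929 / 0.296
omega = 3.1385


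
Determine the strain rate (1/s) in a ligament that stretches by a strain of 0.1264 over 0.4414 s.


strain_rate = delta_strain / delta_t
strain_rate = 0.1264 / 0.4414
strain_rate = 0.2864


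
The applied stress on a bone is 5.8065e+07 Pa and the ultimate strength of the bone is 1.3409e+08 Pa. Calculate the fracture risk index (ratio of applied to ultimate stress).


FRI = applied / ultimate
FRI = 5.8065e+07 / 1.3409e+08
FRI = 0.4330


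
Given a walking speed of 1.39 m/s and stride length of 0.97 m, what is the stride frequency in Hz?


f = v / stride_length
f = 1.39 / 0.97
f = 1.4330


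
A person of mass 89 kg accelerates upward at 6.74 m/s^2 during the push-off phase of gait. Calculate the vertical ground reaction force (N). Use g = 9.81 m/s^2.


GRF = m * (g + a)
GRF = 89 * (9.81 + 6.74)
GRF = 89 * 16.5500
GRF = 1472.9500


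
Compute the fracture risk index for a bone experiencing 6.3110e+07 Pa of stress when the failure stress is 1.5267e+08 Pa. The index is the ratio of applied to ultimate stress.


FRI = applied / ultimate
FRI = 6.3110e+07 / 1.5267e+08
FRI = 0.4134


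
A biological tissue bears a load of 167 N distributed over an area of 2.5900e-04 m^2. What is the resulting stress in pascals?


stress = F / A
stress = 167 / 2.5900e-04
stress = 644787.6448


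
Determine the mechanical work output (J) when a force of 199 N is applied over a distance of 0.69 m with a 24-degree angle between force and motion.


W = F * d * cos(theta)
theta = 24 deg = 0.4189 rad
cos(theta) = 0.9135
W = 199 * 0.69 * 0.9135
W = 125.4389


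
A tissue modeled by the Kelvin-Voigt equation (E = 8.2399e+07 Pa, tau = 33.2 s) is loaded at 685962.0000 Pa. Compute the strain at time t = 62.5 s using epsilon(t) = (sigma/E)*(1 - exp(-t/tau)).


epsilon(t) = (sigma/E) * (1 - exp(-t/tau))
sigma/E = 685962.0000 / 8.2399e+07 = 0.0083
exp(-t/tau) = exp(-62.5 / 33.2) = 0.1522
epsilon = 0.0083 * (1 - 0.1522)
epsilon = 0.0071


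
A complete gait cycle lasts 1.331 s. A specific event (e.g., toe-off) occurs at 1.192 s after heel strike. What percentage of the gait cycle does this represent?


pct = (event_time / cycle_time) * 100
pct = (1.192 / 1.331) * 100
ratio = 0.8956
pct = 89.5567


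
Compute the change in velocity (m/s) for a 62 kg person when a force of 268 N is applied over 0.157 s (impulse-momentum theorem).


J = F * dt = 268 * 0.157 = 42.0760 N*s
delta_v = J / m
delta_v = 42.0760 / 62
delta_v = 0.6786


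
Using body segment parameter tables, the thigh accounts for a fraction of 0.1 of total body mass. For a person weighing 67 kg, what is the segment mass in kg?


m_segment = body_mass * fraction
m_segment = 67 * 0.1
m_segment = 6.7000


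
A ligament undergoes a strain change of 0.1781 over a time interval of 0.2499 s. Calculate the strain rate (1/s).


strain_rate = delta_strain / delta_t
strain_rate = 0.1781 / 0.2499
strain_rate = 0.7127


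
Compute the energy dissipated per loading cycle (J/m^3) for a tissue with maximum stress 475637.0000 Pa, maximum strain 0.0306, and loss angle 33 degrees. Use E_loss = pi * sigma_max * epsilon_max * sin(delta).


E_loss = pi * sigma_max * epsilon_max * sin(delta)
delta = 33 deg = 0.5760 rad
sin(delta) = 0.5446
E_loss = pi * 475637.0000 * 0.0306 * 0.5446
E_loss = 24903.2309


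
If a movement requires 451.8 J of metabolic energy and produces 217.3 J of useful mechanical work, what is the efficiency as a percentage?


eta = (W_mech / E_meta) * 100
eta = (217.3 / 451.8) * 100
ratio = 0.4810
eta = 48.0965


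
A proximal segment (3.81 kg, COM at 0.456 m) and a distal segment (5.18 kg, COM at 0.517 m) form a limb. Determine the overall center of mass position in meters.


COM = (m1*x1 + m2*x2) / (m1 + m2)
COM = (3.81*0.456 + 5.18*0.517) / (3.81 + 5.18)
Numerator = 4.4154
Denominator = 8.9900
COM = 0.4911


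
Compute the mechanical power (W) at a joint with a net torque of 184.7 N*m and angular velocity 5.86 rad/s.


P = M * omega
P = 184.7 * 5.86
P = 1082.3420


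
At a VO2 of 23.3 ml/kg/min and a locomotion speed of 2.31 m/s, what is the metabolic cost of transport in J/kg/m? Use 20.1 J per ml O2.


Power per kg = VO2 * 20.1 / 60
Power per kg = 23.3 * 20.1 / 60 = 7.8055 W/kg
Cost = power_per_kg / speed
Cost = 7.8055 / 2.31
Cost = 3.3790


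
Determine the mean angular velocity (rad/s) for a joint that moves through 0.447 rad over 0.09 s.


omega = delta_theta / delta_t
omega = 0.447 / 0.09
omega = 4.9667


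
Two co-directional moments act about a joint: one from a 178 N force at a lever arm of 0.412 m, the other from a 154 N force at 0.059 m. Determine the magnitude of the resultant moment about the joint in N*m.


M = F1 * d1 + F2 * d2
M = 178 * 0.412 + 154 * 0.059
M = 73.3360 + 9.0860
M = 82.4220


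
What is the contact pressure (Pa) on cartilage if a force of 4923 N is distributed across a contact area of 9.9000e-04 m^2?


P = F / A
P = 4923 / 9.9000e-04
P = 4.9727e+06


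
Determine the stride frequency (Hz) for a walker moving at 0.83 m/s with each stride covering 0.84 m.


f = v / stride_length
f = 0.83 / 0.84
f = 0.9881


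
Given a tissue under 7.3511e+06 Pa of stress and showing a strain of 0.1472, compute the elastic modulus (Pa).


E = stress / strain
E = 7.3511e+06 / 0.1472
E = 4.9940e+07


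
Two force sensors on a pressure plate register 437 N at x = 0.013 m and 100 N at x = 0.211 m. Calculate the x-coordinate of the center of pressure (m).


COP_x = (F1*x1 + F2*x2) / (F1 + F2)
COP_x = (437*0.013 + 100*0.211) / (437 + 100)
Numerator = 26.7810
Denominator = 537
COP_x = 0.0499


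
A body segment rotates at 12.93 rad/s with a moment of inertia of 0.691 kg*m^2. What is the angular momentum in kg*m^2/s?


L = I * omega
L = 0.691 * 12.93
L = 8.9346


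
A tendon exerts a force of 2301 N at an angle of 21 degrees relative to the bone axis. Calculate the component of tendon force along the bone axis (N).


F_eff = F_tendon * cos(theta)
theta = 21 deg = 0.3665 rad
cos(theta) = 0.9336
F_eff = 2301 * 0.9336
F_eff = 2148.1686


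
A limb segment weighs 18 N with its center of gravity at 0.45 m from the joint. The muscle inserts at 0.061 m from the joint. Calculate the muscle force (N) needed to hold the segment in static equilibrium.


F_muscle = W * d_load / d_muscle
F_muscle = 18 * 0.45 / 0.061
Numerator = 8.1000
F_muscle = 132.7869


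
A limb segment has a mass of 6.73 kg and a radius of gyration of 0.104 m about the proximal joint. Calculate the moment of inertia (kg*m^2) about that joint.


I = m * k^2
I = 6.73 * 0.104^2
k^2 = 0.0108
I = 0.0728


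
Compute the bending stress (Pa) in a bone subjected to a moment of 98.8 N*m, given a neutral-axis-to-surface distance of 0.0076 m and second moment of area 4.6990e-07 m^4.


sigma = M * c / I
sigma = 98.8 * 0.0076 / 4.6990e-07
M * c = 0.7509
sigma = 1.5980e+06


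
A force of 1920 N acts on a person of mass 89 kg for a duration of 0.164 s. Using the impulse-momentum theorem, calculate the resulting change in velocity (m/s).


J = F * dt = 1920 * 0.164 = 314.8800 N*s
delta_v = J / m
delta_v = 314.8800 / 89
delta_v = 3.5380


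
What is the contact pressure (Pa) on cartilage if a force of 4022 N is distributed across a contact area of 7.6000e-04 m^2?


P = F / A
P = 4022 / 7.6000e-04
P = 5.2921e+06


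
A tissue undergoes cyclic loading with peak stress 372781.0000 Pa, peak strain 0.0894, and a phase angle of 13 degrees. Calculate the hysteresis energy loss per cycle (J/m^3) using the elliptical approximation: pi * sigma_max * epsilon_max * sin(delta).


E_loss = pi * sigma_max * epsilon_max * sin(delta)
delta = 13 deg = 0.2269 rad
sin(delta) = 0.2250
E_loss = pi * 372781.0000 * 0.0894 * 0.2250
E_loss = 23552.0760


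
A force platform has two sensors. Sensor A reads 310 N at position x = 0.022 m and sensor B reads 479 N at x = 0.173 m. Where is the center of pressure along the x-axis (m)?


COP_x = (F1*x1 + F2*x2) / (F1 + F2)
COP_x = (310*0.022 + 479*0.173) / (310 + 479)
Numerator = 89.6870
Denominator = 789
COP_x = 0.1137


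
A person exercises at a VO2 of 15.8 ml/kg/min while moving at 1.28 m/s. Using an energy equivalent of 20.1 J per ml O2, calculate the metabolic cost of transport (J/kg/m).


Power per kg = VO2 * 20.1 / 60
Power per kg = 15.8 * 20.1 / 60 = 5.2930 W/kg
Cost = power_per_kg / speed
Cost = 5.2930 / 1.28
Cost = 4.1352


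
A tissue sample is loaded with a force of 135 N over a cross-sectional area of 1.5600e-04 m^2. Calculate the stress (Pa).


stress = F / A
stress = 135 / 1.5600e-04
stress = 865384.6154


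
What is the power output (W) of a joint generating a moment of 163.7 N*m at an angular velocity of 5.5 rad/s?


P = M * omega
P = 163.7 * 5.5
P = 900.3500


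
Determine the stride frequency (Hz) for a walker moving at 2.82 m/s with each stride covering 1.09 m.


f = v / stride_length
f = 2.82 / 1.09
f = 2.5872


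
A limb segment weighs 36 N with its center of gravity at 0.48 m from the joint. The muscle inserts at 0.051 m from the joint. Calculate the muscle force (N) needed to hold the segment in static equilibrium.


F_muscle = W * d_load / d_muscle
F_muscle = 36 * 0.48 / 0.051
Numerator = 17.2800
F_muscle = 338.8235


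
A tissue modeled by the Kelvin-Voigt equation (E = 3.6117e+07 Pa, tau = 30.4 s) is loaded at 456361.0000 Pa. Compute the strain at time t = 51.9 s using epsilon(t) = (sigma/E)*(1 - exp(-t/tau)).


epsilon(t) = (sigma/E) * (1 - exp(-t/tau))
sigma/E = 456361.0000 / 3.6117e+07 = 0.0126
exp(-t/tau) = exp(-51.9 / 30.4) = 0.1814
epsilon = 0.0126 * (1 - 0.1814)
epsilon = 0.0103


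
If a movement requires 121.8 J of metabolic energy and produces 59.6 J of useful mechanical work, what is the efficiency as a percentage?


eta = (W_mech / E_meta) * 100
eta = (59.6 / 121.8) * 100
ratio = 0.4893
eta = 48.9327


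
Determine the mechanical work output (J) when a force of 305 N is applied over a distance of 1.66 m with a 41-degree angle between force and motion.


W = F * d * cos(theta)
theta = 41 deg = 0.7156 rad
cos(theta) = 0.7547
W = 305 * 1.66 * 0.7547
W = 382.1095


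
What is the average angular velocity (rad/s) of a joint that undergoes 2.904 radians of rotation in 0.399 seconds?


omega = delta_theta / delta_t
omega = 2.904 / 0.399
omega = 7.2782


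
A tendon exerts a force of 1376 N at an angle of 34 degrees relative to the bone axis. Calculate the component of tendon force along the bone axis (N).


F_eff = F_tendon * cos(theta)
theta = 34 deg = 0.5934 rad
cos(theta) = 0.8290
F_eff = 1376 * 0.8290
F_eff = 1140.7557


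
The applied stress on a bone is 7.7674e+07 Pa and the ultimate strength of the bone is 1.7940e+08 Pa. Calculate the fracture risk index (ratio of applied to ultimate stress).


FRI = applied / ultimate
FRI = 7.7674e+07 / 1.7940e+08
FRI = 0.4330


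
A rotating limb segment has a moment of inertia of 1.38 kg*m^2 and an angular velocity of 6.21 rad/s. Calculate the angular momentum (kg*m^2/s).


L = I * omega
L = 1.38 * 6.21
L = 8.5698


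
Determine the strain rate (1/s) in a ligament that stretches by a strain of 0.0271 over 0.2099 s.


strain_rate = delta_strain / delta_t
strain_rate = 0.0271 / 0.2099
strain_rate = 0.1291


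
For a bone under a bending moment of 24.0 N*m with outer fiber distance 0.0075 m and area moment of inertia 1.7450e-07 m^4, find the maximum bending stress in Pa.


sigma = M * c / I
sigma = 24.0 * 0.0075 / 1.7450e-07
M * c = 0.1800
sigma = 1.0315e+06


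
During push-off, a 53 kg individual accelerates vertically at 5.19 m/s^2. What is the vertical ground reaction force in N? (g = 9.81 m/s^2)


GRF = m * (g + a)
GRF = 53 * (9.81 + 5.19)
GRF = 53 * 15.0000
GRF = 795.0000


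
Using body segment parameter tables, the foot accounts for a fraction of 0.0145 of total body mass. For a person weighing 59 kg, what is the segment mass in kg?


m_segment = body_mass * fraction
m_segment = 59 * 0.0145
m_segment = 0.8555


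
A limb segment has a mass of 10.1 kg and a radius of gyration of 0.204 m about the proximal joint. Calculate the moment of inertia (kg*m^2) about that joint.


I = m * k^2
I = 10.1 * 0.204^2
k^2 = 0.0416
I = 0.4203


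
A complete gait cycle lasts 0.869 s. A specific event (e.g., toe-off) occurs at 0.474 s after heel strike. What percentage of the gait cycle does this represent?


pct = (event_time / cycle_time) * 100
pct = (0.474 / 0.869) * 100
ratio = 0.5455
pct = 54.5455


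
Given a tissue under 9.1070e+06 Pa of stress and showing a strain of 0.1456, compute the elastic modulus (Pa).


E = stress / strain
E = 9.1070e+06 / 0.1456
E = 6.2548e+07


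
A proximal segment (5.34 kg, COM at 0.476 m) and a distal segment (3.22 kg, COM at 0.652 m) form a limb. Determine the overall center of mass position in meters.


COM = (m1*x1 + m2*x2) / (m1 + m2)
COM = (5.34*0.476 + 3.22*0.652) / (5.34 + 3.22)
Numerator = 4.6413
Denominator = 8.5600
COM = 0.5422


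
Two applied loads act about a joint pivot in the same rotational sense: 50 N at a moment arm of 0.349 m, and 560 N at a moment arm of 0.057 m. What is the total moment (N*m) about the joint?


M = F1 * d1 + F2 * d2
M = 50 * 0.349 + 560 * 0.057
M = 17.4500 + 31.9200
M = 49.3700


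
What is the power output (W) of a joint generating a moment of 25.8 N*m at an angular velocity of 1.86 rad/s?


P = M * omega
P = 25.8 * 1.86
P = 47.9880


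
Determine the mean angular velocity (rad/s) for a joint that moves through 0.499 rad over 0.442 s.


omega = delta_theta / delta_t
omega = 0.499 / 0.442
omega = 1.1290


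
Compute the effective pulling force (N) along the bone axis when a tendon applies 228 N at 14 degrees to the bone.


F_eff = F_tendon * cos(theta)
theta = 14 deg = 0.2443 rad
cos(theta) = 0.9703
F_eff = 228 * 0.9703
F_eff = 221.2274


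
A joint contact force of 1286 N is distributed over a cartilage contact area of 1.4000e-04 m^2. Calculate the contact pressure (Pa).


P = F / A
P = 1286 / 1.4000e-04
P = 9.1857e+06


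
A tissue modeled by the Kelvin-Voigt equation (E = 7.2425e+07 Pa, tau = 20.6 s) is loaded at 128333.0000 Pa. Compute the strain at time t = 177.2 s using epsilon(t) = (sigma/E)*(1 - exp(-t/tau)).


epsilon(t) = (sigma/E) * (1 - exp(-t/tau))
sigma/E = 128333.0000 / 7.2425e+07 = 0.0018
exp(-t/tau) = exp(-177.2 / 20.6) = 1.8375e-04
epsilon = 0.0018 * (1 - 1.8375e-04)
epsilon = 0.0018


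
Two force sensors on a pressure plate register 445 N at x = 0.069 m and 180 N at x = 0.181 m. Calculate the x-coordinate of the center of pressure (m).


COP_x = (F1*x1 + F2*x2) / (F1 + F2)
COP_x = (445*0.069 + 180*0.181) / (445 + 180)
Numerator = 63.2850
Denominator = 625
COP_x = 0.1013


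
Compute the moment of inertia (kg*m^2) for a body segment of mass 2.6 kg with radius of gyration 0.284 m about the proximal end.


I = m * k^2
I = 2.6 * 0.284^2
k^2 = 0.0807
I = 0.2097


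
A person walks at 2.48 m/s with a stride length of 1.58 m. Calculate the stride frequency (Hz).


f = v / stride_length
f = 2.48 / 1.58
f = 1.5696


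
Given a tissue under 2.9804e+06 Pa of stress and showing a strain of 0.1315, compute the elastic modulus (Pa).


E = stress / strain
E = 2.9804e+06 / 0.1315
E = 2.2665e+07


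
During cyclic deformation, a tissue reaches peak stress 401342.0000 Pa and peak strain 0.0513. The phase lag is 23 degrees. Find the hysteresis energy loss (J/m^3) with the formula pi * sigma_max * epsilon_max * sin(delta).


E_loss = pi * sigma_max * epsilon_max * sin(delta)
delta = 23 deg = 0.4014 rad
sin(delta) = 0.3907
E_loss = pi * 401342.0000 * 0.0513 * 0.3907
E_loss = 25273.1782


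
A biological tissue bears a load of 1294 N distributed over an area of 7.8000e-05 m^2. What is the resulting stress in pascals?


stress = F / A
stress = 1294 / 7.8000e-05
stress = 1.6590e+07


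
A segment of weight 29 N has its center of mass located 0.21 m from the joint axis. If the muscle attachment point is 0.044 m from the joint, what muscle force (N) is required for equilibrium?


F_muscle = W * d_load / d_muscle
F_muscle = 29 * 0.21 / 0.044
Numerator = 6.0900
F_muscle = 138.4091


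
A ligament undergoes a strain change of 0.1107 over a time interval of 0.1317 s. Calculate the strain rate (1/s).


strain_rate = delta_strain / delta_t
strain_rate = 0.1107 / 0.1317
strain_rate = 0.8405


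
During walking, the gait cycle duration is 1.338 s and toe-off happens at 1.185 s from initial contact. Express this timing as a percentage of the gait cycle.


pct = (event_time / cycle_time) * 100
pct = (1.185 / 1.338) * 100
ratio = 0.8857
pct = 88.5650


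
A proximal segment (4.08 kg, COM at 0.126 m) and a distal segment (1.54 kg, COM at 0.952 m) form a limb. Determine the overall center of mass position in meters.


COM = (m1*x1 + m2*x2) / (m1 + m2)
COM = (4.08*0.126 + 1.54*0.952) / (4.08 + 1.54)
Numerator = 1.9802
Denominator = 5.6200
COM = 0.3523


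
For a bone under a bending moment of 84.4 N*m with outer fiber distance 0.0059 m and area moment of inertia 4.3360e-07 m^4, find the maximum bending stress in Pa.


sigma = M * c / I
sigma = 84.4 * 0.0059 / 4.3360e-07
M * c = 0.4980
sigma = 1.1484e+06
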